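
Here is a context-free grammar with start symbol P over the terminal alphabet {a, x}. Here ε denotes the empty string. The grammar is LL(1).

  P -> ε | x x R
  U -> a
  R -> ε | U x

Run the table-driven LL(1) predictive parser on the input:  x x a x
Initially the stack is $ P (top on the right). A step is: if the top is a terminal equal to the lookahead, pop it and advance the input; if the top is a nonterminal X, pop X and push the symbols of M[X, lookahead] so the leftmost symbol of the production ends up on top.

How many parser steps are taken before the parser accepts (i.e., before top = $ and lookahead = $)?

7

step 1: stack=$ P  input=x x a x $  — expand P -> x x R
step 2: stack=$ R x x  input=x x a x $  — match x
step 3: stack=$ R x  input=x a x $  — match x
step 4: stack=$ R  input=a x $  — expand R -> U x
step 5: stack=$ x U  input=a x $  — expand U -> a
step 6: stack=$ x a  input=a x $  — match a
step 7: stack=$ x  input=x $  — match x
Accept reached after 7 steps.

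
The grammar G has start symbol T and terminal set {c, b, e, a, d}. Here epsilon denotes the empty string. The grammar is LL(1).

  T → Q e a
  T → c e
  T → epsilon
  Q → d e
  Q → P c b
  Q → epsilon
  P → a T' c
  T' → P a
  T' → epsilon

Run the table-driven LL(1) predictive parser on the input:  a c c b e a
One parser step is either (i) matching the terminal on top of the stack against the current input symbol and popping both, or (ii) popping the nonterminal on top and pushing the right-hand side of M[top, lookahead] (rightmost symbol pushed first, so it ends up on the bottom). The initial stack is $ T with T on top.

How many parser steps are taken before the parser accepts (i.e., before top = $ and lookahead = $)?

10

step 1: stack=$ T  input=a c c b e a $  — expand T → Q e a
step 2: stack=$ a e Q  input=a c c b e a $  — expand Q → P c b
step 3: stack=$ a e b c P  input=a c c b e a $  — expand P → a T' c
step 4: stack=$ a e b c c T' a  input=a c c b e a $  — match a
step 5: stack=$ a e b c c T'  input=c c b e a $  — expand T' → epsilon
step 6: stack=$ a e b c c  input=c c b e a $  — match c
step 7: stack=$ a e b c  input=c b e a $  — match c
step 8: stack=$ a e b  input=b e a $  — match b
step 9: stack=$ a e  input=e a $  — match e
step 10: stack=$ a  input=a $  — match a
Accept reached after 10 steps.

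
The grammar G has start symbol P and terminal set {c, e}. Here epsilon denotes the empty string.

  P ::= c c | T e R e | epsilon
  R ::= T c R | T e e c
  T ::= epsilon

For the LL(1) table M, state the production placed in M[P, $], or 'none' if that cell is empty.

FIRST(T): from T::=epsilon we get {epsilon}. So FIRST(T) = {epsilon}.
FIRST(P): from P::=c c we get {c}; from P::=T e R e we get {e}; from P::=epsilon we get {epsilon}. So FIRST(P) = {epsilon, c, e}.
FIRST(R): from R::=T c R we get {c}; from R::=T e e c we get {e}. So FIRST(R) = {c, e}.
FOLLOW(P) includes $ since P is the start symbol.
FOLLOW(P): P appears on no right-hand side. Thus FOLLOW(P) = {$}.
For P ::= c c: FIRST(c c) = {c}, so it goes in M[P, t] for t ∈ {c}.
For P ::= T e R e: FIRST(T e R e) = {e}, so it goes in M[P, t] for t ∈ {e}.
For P ::= epsilon: FIRST(epsilon) = {epsilon}, so it goes in M[P, t] for t ∈ {}; since epsilon ∈ FIRST, also for every t ∈ FOLLOW(P) = {$}.

P ::= epsilon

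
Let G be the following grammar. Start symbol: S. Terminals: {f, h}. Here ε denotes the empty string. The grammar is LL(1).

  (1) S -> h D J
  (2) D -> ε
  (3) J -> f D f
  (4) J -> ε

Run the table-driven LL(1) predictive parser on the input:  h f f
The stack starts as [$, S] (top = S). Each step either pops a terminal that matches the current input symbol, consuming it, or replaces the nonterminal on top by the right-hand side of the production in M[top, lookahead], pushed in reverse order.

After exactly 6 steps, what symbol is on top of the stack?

f

step 1: stack=$ S  input=h f f $  — expand S -> h D J
step 2: stack=$ J D h  input=h f f $  — match h
step 3: stack=$ J D  input=f f $  — expand D -> ε
step 4: stack=$ J  input=f f $  — expand J -> f D f
step 5: stack=$ f D f  input=f f $  — match f
step 6: stack=$ f D  input=f $  — expand D -> ε
Stack after step 6: $ f (top = f).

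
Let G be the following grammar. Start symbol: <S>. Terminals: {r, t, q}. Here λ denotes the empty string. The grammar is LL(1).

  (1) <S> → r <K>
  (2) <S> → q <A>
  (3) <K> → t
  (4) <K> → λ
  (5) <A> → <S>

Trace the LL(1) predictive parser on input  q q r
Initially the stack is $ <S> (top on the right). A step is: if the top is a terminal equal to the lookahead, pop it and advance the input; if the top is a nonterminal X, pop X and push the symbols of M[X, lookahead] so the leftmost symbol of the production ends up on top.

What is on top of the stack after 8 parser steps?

<K>

     Stack    Input    Action
  1  $ <S>    q q r $  expand <S> → q <A>
  2  $ <A> q  q q r $  match q
  3  $ <A>    q r $    expand <A> → <S>
  4  $ <S>    q r $    expand <S> → q <A>
  5  $ <A> q  q r $    match q
  6  $ <A>    r $      expand <A> → <S>
  7  $ <S>    r $      expand <S> → r <K>
  8  $ <K> r  r $      match r
Stack after step 8: $ <K> (top = <K>).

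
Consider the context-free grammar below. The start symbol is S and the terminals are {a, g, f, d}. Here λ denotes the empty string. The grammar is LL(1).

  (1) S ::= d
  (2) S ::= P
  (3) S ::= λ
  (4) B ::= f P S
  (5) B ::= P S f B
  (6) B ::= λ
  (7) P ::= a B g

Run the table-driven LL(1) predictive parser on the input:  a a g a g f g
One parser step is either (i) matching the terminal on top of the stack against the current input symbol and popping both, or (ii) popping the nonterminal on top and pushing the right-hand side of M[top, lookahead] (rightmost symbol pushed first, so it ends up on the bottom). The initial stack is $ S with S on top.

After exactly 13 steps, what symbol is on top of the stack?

f

      Stack            Input            Action
   1  $ S              a a g a g f g $  expand S ::= P
   2  $ P              a a g a g f g $  expand P ::= a B g
   3  $ g B a          a a g a g f g $  match a
   4  $ g B            a g a g f g $    expand B ::= P S f B
   5  $ g B f S P      a g a g f g $    expand P ::= a B g
   6  $ g B f S g B a  a g a g f g $    match a
   7  $ g B f S g B    g a g f g $      expand B ::= λ
   8  $ g B f S g      g a g f g $      match g
   9  $ g B f S        a g f g $        expand S ::= P
  10  $ g B f P        a g f g $        expand P ::= a B g
  11  $ g B f g B a    a g f g $        match a
  12  $ g B f g B      g f g $          expand B ::= λ
  13  $ g B f g        g f g $          match g
Stack after step 13: $ g B f (top = f).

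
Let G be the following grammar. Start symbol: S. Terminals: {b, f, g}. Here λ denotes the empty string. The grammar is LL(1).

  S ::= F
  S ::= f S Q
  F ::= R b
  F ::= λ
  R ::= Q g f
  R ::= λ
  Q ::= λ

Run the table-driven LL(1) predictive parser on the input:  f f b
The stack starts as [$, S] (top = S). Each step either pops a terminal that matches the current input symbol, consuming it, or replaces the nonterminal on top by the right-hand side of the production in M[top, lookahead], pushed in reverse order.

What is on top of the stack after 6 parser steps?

R

step 1: stack=$ S  input=f f b $  — expand S ::= f S Q
step 2: stack=$ Q S f  input=f f b $  — match f
step 3: stack=$ Q S  input=f b $  — expand S ::= f S Q
step 4: stack=$ Q Q S f  input=f b $  — match f
step 5: stack=$ Q Q S  input=b $  — expand S ::= F
step 6: stack=$ Q Q F  input=b $  — expand F ::= R b
Stack after step 6: $ Q Q b R (top = R).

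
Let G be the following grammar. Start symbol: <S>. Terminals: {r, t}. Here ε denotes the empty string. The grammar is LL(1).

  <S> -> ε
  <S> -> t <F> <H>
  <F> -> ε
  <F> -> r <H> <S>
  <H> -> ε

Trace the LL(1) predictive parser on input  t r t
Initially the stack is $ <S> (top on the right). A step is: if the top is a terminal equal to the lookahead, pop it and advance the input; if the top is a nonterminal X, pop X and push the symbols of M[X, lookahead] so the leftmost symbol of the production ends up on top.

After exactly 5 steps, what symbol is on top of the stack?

<S>

step 1: stack=$ <S>  input=t r t $  — expand <S> -> t <F> <H>
step 2: stack=$ <H> <F> t  input=t r t $  — match t
step 3: stack=$ <H> <F>  input=r t $  — expand <F> -> r <H> <S>
step 4: stack=$ <H> <S> <H> r  input=r t $  — match r
step 5: stack=$ <H> <S> <H>  input=t $  — expand <H> -> ε
Stack after step 5: $ <H> <S> (top = <S>).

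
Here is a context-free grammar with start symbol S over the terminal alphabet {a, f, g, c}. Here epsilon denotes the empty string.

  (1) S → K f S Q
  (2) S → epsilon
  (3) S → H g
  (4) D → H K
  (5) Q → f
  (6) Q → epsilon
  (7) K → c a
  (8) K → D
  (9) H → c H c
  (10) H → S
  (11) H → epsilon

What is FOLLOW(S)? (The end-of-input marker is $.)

{$, c, f, g}

FIRST(Q): from Q→f we get {f}; from Q→epsilon we get {epsilon}. So FIRST(Q) = {epsilon, f}.
FIRST(S): from S→K f S Q we get {c, g}; from S→epsilon we get {epsilon}; from S→H g we get {c, g}. So FIRST(S) = {epsilon, c, g}.
FIRST(H): from H→c H c we get {c}; from H→S we get {epsilon, c, g}; from H→epsilon we get {epsilon}. So FIRST(H) = {epsilon, c, g}.
FIRST(D): from D→H K we get {c, g}. So FIRST(D) = {c, g}.
FIRST(K): from K→c a we get {c}; from K→D we get {c, g}. So FIRST(K) = {c, g}.
FOLLOW(S) includes $ since S is the start symbol.
FOLLOW(H): in S→H g, H is followed by g with FIRST {g}; in D→H K, H is followed by K with FIRST {c, g}; in H→c H c, H is followed by c with FIRST {c}. Thus FOLLOW(H) = {c, g}.
FOLLOW(S): in S→K f S Q, S is followed by Q with FIRST {epsilon, f}; in S→K f S Q, the suffix after S is nullable (adds nothing new); in H→S, the suffix after S is empty, so FOLLOW(S) ⊇ FOLLOW(H) = {c, g}. Thus FOLLOW(S) = {$, c, f, g}.
FOLLOW(Q): in S→K f S Q, the suffix after Q is empty, so FOLLOW(Q) ⊇ FOLLOW(S) = {$, c, f, g}. Thus FOLLOW(Q) = {$, c, f, g}.
FOLLOW(D): in K→D, the suffix after D is empty, so FOLLOW(D) ⊇ FOLLOW(K) = {f}. Thus FOLLOW(D) = {f}.
FOLLOW(K): in S→K f S Q, K is followed by f S Q with FIRST {f}; in D→H K, the suffix after K is empty, so FOLLOW(K) ⊇ FOLLOW(D) = {f}. Thus FOLLOW(K) = {f}.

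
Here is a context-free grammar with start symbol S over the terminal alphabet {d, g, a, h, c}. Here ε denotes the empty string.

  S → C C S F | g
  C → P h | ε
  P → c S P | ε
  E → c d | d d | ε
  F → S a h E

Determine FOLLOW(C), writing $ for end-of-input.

FIRST(P): from P→c S P we get {c}; from P→ε we get {ε}. So FIRST(P) = {ε, c}.
FIRST(E): from E→c d we get {c}; from E→d d we get {d}; from E→ε we get {ε}. So FIRST(E) = {ε, c, d}.
FIRST(C): from C→P h we get {c, h}; from C→ε we get {ε}. So FIRST(C) = {ε, c, h}.
FIRST(S): from S→C C S F we get {c, g, h}; from S→g we get {g}. So FIRST(S) = {c, g, h}.
FIRST(F): from F→S a h E we get {c, g, h}. So FIRST(F) = {c, g, h}.
FOLLOW(S) includes $ since S is the start symbol.
FOLLOW(C): in S→C C S F (occurrence 1), C is followed by C S F with FIRST {c, g, h}; in S→C C S F (occurrence 2), C is followed by S F with FIRST {c, g, h}. Thus FOLLOW(C) = {c, g, h}.
FOLLOW(P): in C→P h, P is followed by h with FIRST {h}; in P→c S P, the suffix after P is empty (adds nothing new). Thus FOLLOW(P) = {h}.
FOLLOW(S): in S→C C S F, S is followed by F with FIRST {c, g, h}; in P→c S P, S is followed by P with FIRST {ε, c}; in P→c S P, the suffix after S is nullable, so FOLLOW(S) ⊇ FOLLOW(P) = {h}; in F→S a h E, S is followed by a h E with FIRST {a}. Thus FOLLOW(S) = {$, a, c, g, h}.
FOLLOW(F): in S→C C S F, the suffix after F is empty, so FOLLOW(F) ⊇ FOLLOW(S) = {$, a, c, g, h}. Thus FOLLOW(F) = {$, a, c, g, h}.
FOLLOW(E): in F→S a h E, the suffix after E is empty, so FOLLOW(E) ⊇ FOLLOW(F) = {$, a, c, g, h}. Thus FOLLOW(E) = {$, a, c, g, h}.

{c, g, h}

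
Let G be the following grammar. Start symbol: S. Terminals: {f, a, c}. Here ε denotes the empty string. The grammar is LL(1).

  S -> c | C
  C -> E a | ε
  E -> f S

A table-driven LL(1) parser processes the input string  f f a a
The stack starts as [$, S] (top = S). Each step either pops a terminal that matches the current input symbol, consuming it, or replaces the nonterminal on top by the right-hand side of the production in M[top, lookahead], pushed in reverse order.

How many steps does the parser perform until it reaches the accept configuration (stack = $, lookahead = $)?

      Stack      Input      Action
   1  $ S        f f a a $  expand S -> C
   2  $ C        f f a a $  expand C -> E a
   3  $ a E      f f a a $  expand E -> f S
   4  $ a S f    f f a a $  match f
   5  $ a S      f a a $    expand S -> C
   6  $ a C      f a a $    expand C -> E a
   7  $ a a E    f a a $    expand E -> f S
   8  $ a a S f  f a a $    match f
   9  $ a a S    a a $      expand S -> C
  10  $ a a C    a a $      expand C -> ε
  11  $ a a      a a $      match a
  12  $ a        a $        match a
Accept reached after 12 steps.

12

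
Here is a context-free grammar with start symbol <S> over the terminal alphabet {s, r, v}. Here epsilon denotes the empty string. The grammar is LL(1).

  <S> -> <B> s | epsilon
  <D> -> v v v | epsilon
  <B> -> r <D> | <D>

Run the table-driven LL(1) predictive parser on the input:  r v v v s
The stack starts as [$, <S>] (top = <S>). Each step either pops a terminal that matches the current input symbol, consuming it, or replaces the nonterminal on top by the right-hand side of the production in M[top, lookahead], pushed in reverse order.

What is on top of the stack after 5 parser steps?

     Stack      Input        Action
  1  $ <S>      r v v v s $  expand <S> -> <B> s
  2  $ s <B>    r v v v s $  expand <B> -> r <D>
  3  $ s <D> r  r v v v s $  match r
  4  $ s <D>    v v v s $    expand <D> -> v v v
  5  $ s v v v  v v v s $    match v
Stack after step 5: $ s v v (top = v).

v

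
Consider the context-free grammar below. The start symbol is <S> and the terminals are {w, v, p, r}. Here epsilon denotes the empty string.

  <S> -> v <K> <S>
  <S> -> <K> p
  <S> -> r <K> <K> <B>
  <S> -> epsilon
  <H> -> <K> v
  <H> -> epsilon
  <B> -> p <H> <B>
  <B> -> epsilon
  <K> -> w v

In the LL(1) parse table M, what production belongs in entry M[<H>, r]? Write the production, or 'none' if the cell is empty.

FIRST(<B>): from <B>->p <H> <B> we get {p}; from <B>->epsilon we get {epsilon}. So FIRST(<B>) = {epsilon, p}.
FIRST(<K>): from <K>->w v we get {w}. So FIRST(<K>) = {w}.
FIRST(<S>): from <S>->v <K> <S> we get {v}; from <S>-><K> p we get {w}; from <S>->r <K> <K> <B> we get {r}; from <S>->epsilon we get {epsilon}. So FIRST(<S>) = {epsilon, r, v, w}.
FIRST(<H>): from <H>-><K> v we get {w}; from <H>->epsilon we get {epsilon}. So FIRST(<H>) = {epsilon, w}.
FOLLOW(<S>) includes $ since <S> is the start symbol.
FOLLOW(<B>): in <S>->r <K> <K> <B>, the suffix after <B> is empty, so FOLLOW(<B>) ⊇ FOLLOW(<S>) = {$}; in <B>->p <H> <B>, the suffix after <B> is empty (adds nothing new). Thus FOLLOW(<B>) = {$}.
FOLLOW(<H>): in <B>->p <H> <B>, <H> is followed by <B> with FIRST {epsilon, p}; in <B>->p <H> <B>, the suffix after <H> is nullable, so FOLLOW(<H>) ⊇ FOLLOW(<B>) = {$}. Thus FOLLOW(<H>) = {$, p}.
For <H> -> <K> v: FIRST(<K> v) = {w}, so it goes in M[<H>, t] for t ∈ {w}.
For <H> -> epsilon: FIRST(epsilon) = {epsilon}, so it goes in M[<H>, t] for t ∈ {}; since epsilon ∈ FIRST, also for every t ∈ FOLLOW(<H>) = {$, p}.
None of these place a production in M[<H>, r].

none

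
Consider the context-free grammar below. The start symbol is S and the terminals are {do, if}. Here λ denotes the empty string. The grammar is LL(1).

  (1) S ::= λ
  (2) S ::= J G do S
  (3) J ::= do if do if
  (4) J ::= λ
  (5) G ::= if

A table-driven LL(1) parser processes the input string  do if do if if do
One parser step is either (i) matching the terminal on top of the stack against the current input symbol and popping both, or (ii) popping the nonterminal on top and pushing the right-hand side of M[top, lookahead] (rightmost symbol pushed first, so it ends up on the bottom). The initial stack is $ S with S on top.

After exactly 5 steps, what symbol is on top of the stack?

step 1: stack=$ S  input=do if do if if do $  — expand S ::= J G do S
step 2: stack=$ S do G J  input=do if do if if do $  — expand J ::= do if do if
step 3: stack=$ S do G if do if do  input=do if do if if do $  — match do
step 4: stack=$ S do G if do if  input=if do if if do $  — match if
step 5: stack=$ S do G if do  input=do if if do $  — match do
Stack after step 5: $ S do G if (top = if).

if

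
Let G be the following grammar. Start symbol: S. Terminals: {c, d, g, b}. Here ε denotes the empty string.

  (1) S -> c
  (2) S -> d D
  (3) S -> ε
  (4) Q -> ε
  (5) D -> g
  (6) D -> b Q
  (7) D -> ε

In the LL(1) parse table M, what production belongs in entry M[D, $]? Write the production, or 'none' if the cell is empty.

FIRST(S) = {ε, c, d}
FIRST(Q) = {ε}
FIRST(D) = {ε, b, g}
FOLLOW(S) includes $ since S is the start symbol.
FOLLOW(S): S appears on no right-hand side. Thus FOLLOW(S) = {$}.
FOLLOW(D): in S->d D, the suffix after D is empty, so FOLLOW(D) ⊇ FOLLOW(S) = {$}. Thus FOLLOW(D) = {$}.
For D -> g: FIRST(g) = {g}, so it goes in M[D, t] for t ∈ {g}.
For D -> b Q: FIRST(b Q) = {b}, so it goes in M[D, t] for t ∈ {b}.
For D -> ε: FIRST(ε) = {ε}, so it goes in M[D, t] for t ∈ {}; since ε ∈ FIRST, also for every t ∈ FOLLOW(D) = {$}.

D -> ε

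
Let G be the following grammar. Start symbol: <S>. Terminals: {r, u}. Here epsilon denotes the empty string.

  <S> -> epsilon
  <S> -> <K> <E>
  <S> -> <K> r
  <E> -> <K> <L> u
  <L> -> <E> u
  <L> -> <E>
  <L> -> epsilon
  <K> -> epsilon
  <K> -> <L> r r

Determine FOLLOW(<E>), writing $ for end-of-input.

{$, r, u}

FIRST(<S>) = {epsilon, r, u}  (via <K> <E>, <K> r)
FIRST(<E>) = {r, u}  (via <K> <L> u)
FIRST(<L>) = {epsilon, r, u}  (via <E> u, <E>)
FIRST(<K>) = {epsilon, r, u}  (via <L> r r)
FOLLOW(<S>) includes $ since <S> is the start symbol.
FOLLOW(<S>): <S> appears on no right-hand side. Thus FOLLOW(<S>) = {$}.
FOLLOW(<L>): in <E>-><K> <L> u, <L> is followed by u with FIRST {u}; in <K>-><L> r r, <L> is followed by r r with FIRST {r}. Thus FOLLOW(<L>) = {r, u}.
FOLLOW(<E>): in <S>-><K> <E>, the suffix after <E> is empty, so FOLLOW(<E>) ⊇ FOLLOW(<S>) = {$}; in <L>-><E> u, <E> is followed by u with FIRST {u}; in <L>-><E>, the suffix after <E> is empty, so FOLLOW(<E>) ⊇ FOLLOW(<L>) = {r, u}. Thus FOLLOW(<E>) = {$, r, u}.
FOLLOW(<K>): in <S>-><K> <E>, <K> is followed by <E> with FIRST {r, u}; in <S>-><K> r, <K> is followed by r with FIRST {r}; in <E>-><K> <L> u, <K> is followed by <L> u with FIRST {r, u}. Thus FOLLOW(<K>) = {r, u}.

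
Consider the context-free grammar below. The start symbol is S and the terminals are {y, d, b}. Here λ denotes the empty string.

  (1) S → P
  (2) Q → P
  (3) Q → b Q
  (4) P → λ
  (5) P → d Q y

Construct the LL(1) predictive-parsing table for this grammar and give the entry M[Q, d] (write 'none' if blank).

Q → P

FIRST(P): from P→λ we get {λ}; from P→d Q y we get {d}. So FIRST(P) = {λ, d}.
FIRST(S): from S→P we get {λ, d}. So FIRST(S) = {λ, d}.
FIRST(Q): from Q→P we get {λ, d}; from Q→b Q we get {b}. So FIRST(Q) = {λ, b, d}.
FOLLOW(S) includes $ since S is the start symbol.
FOLLOW(Q): in Q→b Q, the suffix after Q is empty (adds nothing new); in P→d Q y, Q is followed by y with FIRST {y}. Thus FOLLOW(Q) = {y}.
For Q → P: FIRST(P) = {λ, d}, so it goes in M[Q, t] for t ∈ {d}; since λ ∈ FIRST, also for every t ∈ FOLLOW(Q) = {y}.
For Q → b Q: FIRST(b Q) = {b}, so it goes in M[Q, t] for t ∈ {b}.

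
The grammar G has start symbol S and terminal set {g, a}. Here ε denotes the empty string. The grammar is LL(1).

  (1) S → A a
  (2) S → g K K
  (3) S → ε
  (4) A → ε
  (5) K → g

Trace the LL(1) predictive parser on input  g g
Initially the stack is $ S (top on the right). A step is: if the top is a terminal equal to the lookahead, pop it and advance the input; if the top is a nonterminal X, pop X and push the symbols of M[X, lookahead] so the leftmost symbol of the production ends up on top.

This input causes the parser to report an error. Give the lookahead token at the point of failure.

$

     Stack    Input  Action
  1  $ S      g g $  expand S → g K K
  2  $ K K g  g g $  match g
  3  $ K K    g $    expand K → g
  4  $ K g    g $    match g
  5  $ K      $      error: M[K, $] is empty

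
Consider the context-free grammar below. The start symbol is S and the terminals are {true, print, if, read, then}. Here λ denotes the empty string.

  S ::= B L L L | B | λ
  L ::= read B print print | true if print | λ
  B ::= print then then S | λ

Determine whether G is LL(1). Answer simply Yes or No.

No

FIRST(S) = {λ, print, read, true}
FIRST(L) = {λ, read, true}
FIRST(B) = {λ, print}
FOLLOW(S) = {$, print, read, true}
FOLLOW(L) = {$, print, read, true}
FOLLOW(B) = {$, print, read, true}
Cell M[B, print] receives both B ::= print then then S and B ::= λ — the grammar is not LL(1).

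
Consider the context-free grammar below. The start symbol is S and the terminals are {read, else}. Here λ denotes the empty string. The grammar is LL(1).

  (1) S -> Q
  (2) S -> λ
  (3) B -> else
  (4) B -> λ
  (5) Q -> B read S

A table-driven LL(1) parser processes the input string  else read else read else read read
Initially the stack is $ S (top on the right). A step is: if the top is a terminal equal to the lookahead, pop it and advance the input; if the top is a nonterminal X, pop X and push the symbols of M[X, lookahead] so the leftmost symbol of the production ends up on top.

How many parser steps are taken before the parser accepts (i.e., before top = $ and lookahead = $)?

step 1: stack=$ S  input=else read else read else read read $  — expand S -> Q
step 2: stack=$ Q  input=else read else read else read read $  — expand Q -> B read S
step 3: stack=$ S read B  input=else read else read else read read $  — expand B -> else
step 4: stack=$ S read else  input=else read else read else read read $  — match else
step 5: stack=$ S read  input=read else read else read read $  — match read
step 6: stack=$ S  input=else read else read read $  — expand S -> Q
step 7: stack=$ Q  input=else read else read read $  — expand Q -> B read S
step 8: stack=$ S read B  input=else read else read read $  — expand B -> else
step 9: stack=$ S read else  input=else read else read read $  — match else
step 10: stack=$ S read  input=read else read read $  — match read
step 11: stack=$ S  input=else read read $  — expand S -> Q
step 12: stack=$ Q  input=else read read $  — expand Q -> B read S
step 13: stack=$ S read B  input=else read read $  — expand B -> else
step 14: stack=$ S read else  input=else read read $  — match else
step 15: stack=$ S read  input=read read $  — match read
step 16: stack=$ S  input=read $  — expand S -> Q
step 17: stack=$ Q  input=read $  — expand Q -> B read S
step 18: stack=$ S read B  input=read $  — expand B -> λ
step 19: stack=$ S read  input=read $  — match read
step 20: stack=$ S  input=$  — expand S -> λ
Accept reached after 20 steps.

20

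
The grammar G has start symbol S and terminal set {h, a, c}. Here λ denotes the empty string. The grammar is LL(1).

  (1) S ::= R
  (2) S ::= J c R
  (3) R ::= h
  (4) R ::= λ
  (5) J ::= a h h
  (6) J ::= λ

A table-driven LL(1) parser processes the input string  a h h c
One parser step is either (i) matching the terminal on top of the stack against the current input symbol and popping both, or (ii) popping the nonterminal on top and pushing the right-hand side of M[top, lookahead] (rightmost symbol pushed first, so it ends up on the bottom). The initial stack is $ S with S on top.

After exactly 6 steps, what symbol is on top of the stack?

     Stack        Input      Action
  1  $ S          a h h c $  expand S ::= J c R
  2  $ R c J      a h h c $  expand J ::= a h h
  3  $ R c h h a  a h h c $  match a
  4  $ R c h h    h h c $    match h
  5  $ R c h      h c $      match h
  6  $ R c        c $        match c
Stack after step 6: $ R (top = R).

R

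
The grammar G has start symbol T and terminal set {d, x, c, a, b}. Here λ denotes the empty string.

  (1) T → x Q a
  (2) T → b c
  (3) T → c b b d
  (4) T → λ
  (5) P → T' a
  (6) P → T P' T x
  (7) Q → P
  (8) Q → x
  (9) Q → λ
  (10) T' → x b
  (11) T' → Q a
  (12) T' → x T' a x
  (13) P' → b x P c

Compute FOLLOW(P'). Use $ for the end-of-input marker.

{b, c, x}

FIRST(T) = {λ, b, c, x}
FIRST(P') = {b}
FIRST(P) = {a, b, c, x}  (via T' a, T P' T x)
FIRST(Q) = {λ, a, b, c, x}  (via P)
FIRST(T') = {a, b, c, x}  (via Q a)
FOLLOW(T) includes $ since T is the start symbol.
FOLLOW(T): in P→T P' T x (occurrence 1), T is followed by P' T x with FIRST {b}; in P→T P' T x (occurrence 2), T is followed by x with FIRST {x}. Thus FOLLOW(T) = {$, b, x}.
FOLLOW(Q): in T→x Q a, Q is followed by a with FIRST {a}; in T'→Q a, Q is followed by a with FIRST {a}. Thus FOLLOW(Q) = {a}.
FOLLOW(P): in Q→P, the suffix after P is empty, so FOLLOW(P) ⊇ FOLLOW(Q) = {a}; in P'→b x P c, P is followed by c with FIRST {c}. Thus FOLLOW(P) = {a, c}.
FOLLOW(T'): in P→T' a, T' is followed by a with FIRST {a}; in T'→x T' a x, T' is followed by a x with FIRST {a}. Thus FOLLOW(T') = {a}.
FOLLOW(P'): in P→T P' T x, P' is followed by T x with FIRST {b, c, x}. Thus FOLLOW(P') = {b, c, x}.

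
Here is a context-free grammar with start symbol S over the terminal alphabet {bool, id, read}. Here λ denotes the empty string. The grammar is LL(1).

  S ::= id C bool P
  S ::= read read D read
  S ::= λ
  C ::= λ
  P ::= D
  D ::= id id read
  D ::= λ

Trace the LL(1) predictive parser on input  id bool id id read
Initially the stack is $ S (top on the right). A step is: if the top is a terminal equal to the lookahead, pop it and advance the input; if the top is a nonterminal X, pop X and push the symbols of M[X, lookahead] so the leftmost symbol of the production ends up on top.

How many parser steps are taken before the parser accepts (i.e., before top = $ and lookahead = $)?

     Stack          Input                 Action
  1  $ S            id bool id id read $  expand S ::= id C bool P
  2  $ P bool C id  id bool id id read $  match id
  3  $ P bool C     bool id id read $     expand C ::= λ
  4  $ P bool       bool id id read $     match bool
  5  $ P            id id read $          expand P ::= D
  6  $ D            id id read $          expand D ::= id id read
  7  $ read id id   id id read $          match id
  8  $ read id      id read $             match id
  9  $ read         read $                match read
Accept reached after 9 steps.

9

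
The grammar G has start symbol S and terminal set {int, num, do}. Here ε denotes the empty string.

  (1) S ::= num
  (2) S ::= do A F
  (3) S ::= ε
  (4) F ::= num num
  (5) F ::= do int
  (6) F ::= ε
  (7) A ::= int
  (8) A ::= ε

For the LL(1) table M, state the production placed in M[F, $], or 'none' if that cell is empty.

F ::= ε

FIRST(S): from S::=num we get {num}; from S::=do A F we get {do}; from S::=ε we get {ε}. So FIRST(S) = {ε, do, num}.
FIRST(F): from F::=num num we get {num}; from F::=do int we get {do}; from F::=ε we get {ε}. So FIRST(F) = {ε, do, num}.
FIRST(A): from A::=int we get {int}; from A::=ε we get {ε}. So FIRST(A) = {ε, int}.
FOLLOW(S) includes $ since S is the start symbol.
FOLLOW(S): S appears on no right-hand side. Thus FOLLOW(S) = {$}.
FOLLOW(F): in S::=do A F, the suffix after F is empty, so FOLLOW(F) ⊇ FOLLOW(S) = {$}. Thus FOLLOW(F) = {$}.
For F ::= num num: FIRST(num num) = {num}, so it goes in M[F, t] for t ∈ {num}.
For F ::= do int: FIRST(do int) = {do}, so it goes in M[F, t] for t ∈ {do}.
For F ::= ε: FIRST(ε) = {ε}, so it goes in M[F, t] for t ∈ {}; since ε ∈ FIRST, also for every t ∈ FOLLOW(F) = {$}.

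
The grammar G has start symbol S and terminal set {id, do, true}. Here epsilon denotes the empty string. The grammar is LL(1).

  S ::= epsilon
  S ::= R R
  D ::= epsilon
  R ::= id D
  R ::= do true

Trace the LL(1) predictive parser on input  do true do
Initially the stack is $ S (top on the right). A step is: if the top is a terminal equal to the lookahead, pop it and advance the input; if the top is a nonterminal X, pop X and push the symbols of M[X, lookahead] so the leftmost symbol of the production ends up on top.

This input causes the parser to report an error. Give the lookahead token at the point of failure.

$

step 1: stack=$ S  input=do true do $  — expand S ::= R R
step 2: stack=$ R R  input=do true do $  — expand R ::= do true
step 3: stack=$ R true do  input=do true do $  — match do
step 4: stack=$ R true  input=true do $  — match true
step 5: stack=$ R  input=do $  — expand R ::= do true
step 6: stack=$ true do  input=do $  — match do
step 7: stack=$ true  input=$  — error: top is terminal true but lookahead is $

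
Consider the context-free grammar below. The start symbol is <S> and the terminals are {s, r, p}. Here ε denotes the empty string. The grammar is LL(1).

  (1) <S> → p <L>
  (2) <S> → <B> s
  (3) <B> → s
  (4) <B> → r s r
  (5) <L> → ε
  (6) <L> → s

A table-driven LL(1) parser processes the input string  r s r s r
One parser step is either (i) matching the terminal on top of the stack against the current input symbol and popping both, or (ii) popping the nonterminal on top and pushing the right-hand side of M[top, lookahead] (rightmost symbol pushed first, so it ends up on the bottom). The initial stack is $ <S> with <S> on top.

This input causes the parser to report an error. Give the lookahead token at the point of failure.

     Stack      Input        Action
  1  $ <S>      r s r s r $  expand <S> → <B> s
  2  $ s <B>    r s r s r $  expand <B> → r s r
  3  $ s r s r  r s r s r $  match r
  4  $ s r s    s r s r $    match s
  5  $ s r      r s r $      match r
  6  $ s        s r $        match s
  7  $          r $          error: stack empty but input remains

r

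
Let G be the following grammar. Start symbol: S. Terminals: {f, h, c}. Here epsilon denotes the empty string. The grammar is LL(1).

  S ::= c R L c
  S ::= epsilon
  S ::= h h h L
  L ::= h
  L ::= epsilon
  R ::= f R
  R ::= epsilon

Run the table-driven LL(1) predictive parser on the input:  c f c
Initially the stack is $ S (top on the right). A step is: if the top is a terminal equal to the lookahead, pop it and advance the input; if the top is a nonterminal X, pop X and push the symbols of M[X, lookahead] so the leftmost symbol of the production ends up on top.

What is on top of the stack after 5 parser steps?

     Stack      Input    Action
  1  $ S        c f c $  expand S ::= c R L c
  2  $ c L R c  c f c $  match c
  3  $ c L R    f c $    expand R ::= f R
  4  $ c L R f  f c $    match f
  5  $ c L R    c $      expand R ::= epsilon
Stack after step 5: $ c L (top = L).

L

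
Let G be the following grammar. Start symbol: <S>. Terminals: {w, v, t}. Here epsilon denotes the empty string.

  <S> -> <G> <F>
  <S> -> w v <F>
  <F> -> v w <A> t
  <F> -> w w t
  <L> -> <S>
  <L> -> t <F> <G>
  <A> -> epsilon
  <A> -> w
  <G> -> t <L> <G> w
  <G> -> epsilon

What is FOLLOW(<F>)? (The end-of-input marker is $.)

FIRST(<F>): from <F>->v w <A> t we get {v}; from <F>->w w t we get {w}. So FIRST(<F>) = {v, w}.
FIRST(<A>): from <A>->epsilon we get {epsilon}; from <A>->w we get {w}. So FIRST(<A>) = {epsilon, w}.
FIRST(<G>): from <G>->t <L> <G> w we get {t}; from <G>->epsilon we get {epsilon}. So FIRST(<G>) = {epsilon, t}.
FIRST(<S>): from <S>-><G> <F> we get {t, v, w}; from <S>->w v <F> we get {w}. So FIRST(<S>) = {t, v, w}.
FIRST(<L>): from <L>-><S> we get {t, v, w}; from <L>->t <F> <G> we get {t}. So FIRST(<L>) = {t, v, w}.
FOLLOW(<S>) includes $ since <S> is the start symbol.
FOLLOW(<L>): in <G>->t <L> <G> w, <L> is followed by <G> w with FIRST {t, w}. Thus FOLLOW(<L>) = {t, w}.
FOLLOW(<S>): in <L>-><S>, the suffix after <S> is empty, so FOLLOW(<S>) ⊇ FOLLOW(<L>) = {t, w}. Thus FOLLOW(<S>) = {$, t, w}.
FOLLOW(<F>): in <S>-><G> <F>, the suffix after <F> is empty, so FOLLOW(<F>) ⊇ FOLLOW(<S>) = {$, t, w}; in <S>->w v <F>, the suffix after <F> is empty, so FOLLOW(<F>) ⊇ FOLLOW(<S>) = {$, t, w}; in <L>->t <F> <G>, <F> is followed by <G> with FIRST {epsilon, t}; in <L>->t <F> <G>, the suffix after <F> is nullable, so FOLLOW(<F>) ⊇ FOLLOW(<L>) = {t, w}. Thus FOLLOW(<F>) = {$, t, w}.
FOLLOW(<A>): in <F>->v w <A> t, <A> is followed by t with FIRST {t}. Thus FOLLOW(<A>) = {t}.
FOLLOW(<G>): in <S>-><G> <F>, <G> is followed by <F> with FIRST {v, w}; in <L>->t <F> <G>, the suffix after <G> is empty, so FOLLOW(<G>) ⊇ FOLLOW(<L>) = {t, w}; in <G>->t <L> <G> w, <G> is followed by w with FIRST {w}. Thus FOLLOW(<G>) = {t, v, w}.

{$, t, w}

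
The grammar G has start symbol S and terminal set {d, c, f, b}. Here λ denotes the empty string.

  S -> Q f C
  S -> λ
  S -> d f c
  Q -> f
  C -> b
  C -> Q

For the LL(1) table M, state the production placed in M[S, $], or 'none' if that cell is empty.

FIRST(Q): from Q->f we get {f}. So FIRST(Q) = {f}.
FIRST(S): from S->Q f C we get {f}; from S->λ we get {λ}; from S->d f c we get {d}. So FIRST(S) = {λ, d, f}.
FIRST(C): from C->b we get {b}; from C->Q we get {f}. So FIRST(C) = {b, f}.
FOLLOW(S) includes $ since S is the start symbol.
FOLLOW(S): S appears on no right-hand side. Thus FOLLOW(S) = {$}.
For S -> Q f C: FIRST(Q f C) = {f}, so it goes in M[S, t] for t ∈ {f}.
For S -> λ: FIRST(λ) = {λ}, so it goes in M[S, t] for t ∈ {}; since λ ∈ FIRST, also for every t ∈ FOLLOW(S) = {$}.
For S -> d f c: FIRST(d f c) = {d}, so it goes in M[S, t] for t ∈ {d}.

S -> λ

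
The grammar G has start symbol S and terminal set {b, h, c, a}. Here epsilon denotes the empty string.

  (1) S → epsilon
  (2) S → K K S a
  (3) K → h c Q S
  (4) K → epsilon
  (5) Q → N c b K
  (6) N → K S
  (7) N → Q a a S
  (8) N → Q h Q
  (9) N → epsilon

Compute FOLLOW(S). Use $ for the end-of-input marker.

{$, a, c, h}

FIRST(K): from K→h c Q S we get {h}; from K→epsilon we get {epsilon}. So FIRST(K) = {epsilon, h}.
FIRST(S): from S→epsilon we get {epsilon}; from S→K K S a we get {a, h}. So FIRST(S) = {epsilon, a, h}.
FIRST(Q): from Q→N c b K we get {a, c, h}. So FIRST(Q) = {a, c, h}.
FIRST(N): from N→K S we get {epsilon, a, h}; from N→Q a a S we get {a, c, h}; from N→Q h Q we get {a, c, h}; from N→epsilon we get {epsilon}. So FIRST(N) = {epsilon, a, c, h}.
FOLLOW(S) includes $ since S is the start symbol.
FOLLOW(N): in Q→N c b K, N is followed by c b K with FIRST {c}. Thus FOLLOW(N) = {c}.
FOLLOW(S): in S→K K S a, S is followed by a with FIRST {a}; in K→h c Q S, the suffix after S is empty, so FOLLOW(S) ⊇ FOLLOW(K) = {a, c, h}; in N→K S, the suffix after S is empty, so FOLLOW(S) ⊇ FOLLOW(N) = {c}; in N→Q a a S, the suffix after S is empty, so FOLLOW(S) ⊇ FOLLOW(N) = {c}. Thus FOLLOW(S) = {$, a, c, h}.
FOLLOW(K): in S→K K S a (occurrence 1), K is followed by K S a with FIRST {a, h}; in S→K K S a (occurrence 2), K is followed by S a with FIRST {a, h}; in Q→N c b K, the suffix after K is empty, so FOLLOW(K) ⊇ FOLLOW(Q) = {a, c, h}; in N→K S, K is followed by S with FIRST {epsilon, a, h}; in N→K S, the suffix after K is nullable, so FOLLOW(K) ⊇ FOLLOW(N) = {c}. Thus FOLLOW(K) = {a, c, h}.
FOLLOW(Q): in K→h c Q S, Q is followed by S with FIRST {epsilon, a, h}; in K→h c Q S, the suffix after Q is nullable, so FOLLOW(Q) ⊇ FOLLOW(K) = {a, c, h}; in N→Q a a S, Q is followed by a a S with FIRST {a}; in N→Q h Q (occurrence 1), Q is followed by h Q with FIRST {h}; in N→Q h Q (occurrence 2), the suffix after Q is empty, so FOLLOW(Q) ⊇ FOLLOW(N) = {c}. Thus FOLLOW(Q) = {a, c, h}.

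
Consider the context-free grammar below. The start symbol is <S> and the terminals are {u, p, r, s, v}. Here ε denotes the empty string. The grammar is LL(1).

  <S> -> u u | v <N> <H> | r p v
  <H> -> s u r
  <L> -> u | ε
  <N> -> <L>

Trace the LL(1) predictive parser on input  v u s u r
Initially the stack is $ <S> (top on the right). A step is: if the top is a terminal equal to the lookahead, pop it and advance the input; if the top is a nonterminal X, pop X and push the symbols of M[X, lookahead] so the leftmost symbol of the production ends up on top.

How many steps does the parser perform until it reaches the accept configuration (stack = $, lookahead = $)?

9

step 1: stack=$ <S>  input=v u s u r $  — expand <S> -> v <N> <H>
step 2: stack=$ <H> <N> v  input=v u s u r $  — match v
step 3: stack=$ <H> <N>  input=u s u r $  — expand <N> -> <L>
step 4: stack=$ <H> <L>  input=u s u r $  — expand <L> -> u
step 5: stack=$ <H> u  input=u s u r $  — match u
step 6: stack=$ <H>  input=s u r $  — expand <H> -> s u r
step 7: stack=$ r u s  input=s u r $  — match s
step 8: stack=$ r u  input=u r $  — match u
step 9: stack=$ r  input=r $  — match r
Accept reached after 9 steps.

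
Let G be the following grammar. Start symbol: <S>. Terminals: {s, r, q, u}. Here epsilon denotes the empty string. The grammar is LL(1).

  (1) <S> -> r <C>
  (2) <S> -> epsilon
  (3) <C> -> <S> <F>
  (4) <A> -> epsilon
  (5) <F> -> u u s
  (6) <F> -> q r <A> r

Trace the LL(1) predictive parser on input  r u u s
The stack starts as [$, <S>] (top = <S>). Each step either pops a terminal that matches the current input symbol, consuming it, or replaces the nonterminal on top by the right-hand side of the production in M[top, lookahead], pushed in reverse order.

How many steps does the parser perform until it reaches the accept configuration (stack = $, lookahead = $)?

step 1: stack=$ <S>  input=r u u s $  — expand <S> -> r <C>
step 2: stack=$ <C> r  input=r u u s $  — match r
step 3: stack=$ <C>  input=u u s $  — expand <C> -> <S> <F>
step 4: stack=$ <F> <S>  input=u u s $  — expand <S> -> epsilon
step 5: stack=$ <F>  input=u u s $  — expand <F> -> u u s
step 6: stack=$ s u u  input=u u s $  — match u
step 7: stack=$ s u  input=u s $  — match u
step 8: stack=$ s  input=s $  — match s
Accept reached after 8 steps.

8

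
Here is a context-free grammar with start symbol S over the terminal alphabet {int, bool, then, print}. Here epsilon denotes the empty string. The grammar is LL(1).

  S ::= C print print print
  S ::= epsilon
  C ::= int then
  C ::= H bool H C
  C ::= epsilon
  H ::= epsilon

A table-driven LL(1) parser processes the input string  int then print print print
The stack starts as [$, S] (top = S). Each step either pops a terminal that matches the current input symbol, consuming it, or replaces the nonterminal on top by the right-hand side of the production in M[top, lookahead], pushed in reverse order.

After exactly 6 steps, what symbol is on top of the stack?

     Stack                         Input                         Action
  1  $ S                           int then print print print $  expand S ::= C print print print
  2  $ print print print C         int then print print print $  expand C ::= int then
  3  $ print print print then int  int then print print print $  match int
  4  $ print print print then      then print print print $      match then
  5  $ print print print           print print print $           match print
  6  $ print print                 print print $                 match print
Stack after step 6: $ print (top = print).

print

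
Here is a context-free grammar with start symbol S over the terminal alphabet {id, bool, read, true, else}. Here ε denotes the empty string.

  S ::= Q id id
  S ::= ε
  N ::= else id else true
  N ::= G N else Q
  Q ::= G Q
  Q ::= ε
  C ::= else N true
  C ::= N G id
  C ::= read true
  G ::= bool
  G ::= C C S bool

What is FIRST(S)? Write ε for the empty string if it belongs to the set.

{ε, bool, else, id, read}

FIRST(S) = {ε, bool, else, id, read}  (via Q id id)
FIRST(N) = {bool, else, read}  (via G N else Q)
FIRST(C) = {bool, else, read}  (via N G id)
FIRST(G) = {bool, else, read}  (via C C S bool)
FIRST(Q) = {ε, bool, else, read}  (via G Q)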